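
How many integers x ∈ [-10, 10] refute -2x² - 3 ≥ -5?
Counterexamples in [-10, 10]: {-10, -9, -8, -7, -6, -5, -4, -3, -2, 2, 3, 4, 5, 6, 7, 8, 9, 10}.

Counting them gives 18 values.

Answer: 18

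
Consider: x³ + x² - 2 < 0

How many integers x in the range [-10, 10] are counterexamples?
Counterexamples in [-10, 10]: {1, 2, 3, 4, 5, 6, 7, 8, 9, 10}.

Counting them gives 10 values.

Answer: 10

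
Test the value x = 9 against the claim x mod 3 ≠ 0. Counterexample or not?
Substitute x = 9 into the relation:
x = 9: LHS = 9 mod 3 = 0; 0 ≠ 0 — FAILS

Since the claim fails at x = 9, this value is a counterexample.

Answer: Yes, x = 9 is a counterexample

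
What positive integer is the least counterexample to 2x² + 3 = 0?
Testing positive integers:
x = 1: LHS = 2·1² + 3 = 5; 5 = 0 — FAILS  ← smallest positive counterexample

Answer: x = 1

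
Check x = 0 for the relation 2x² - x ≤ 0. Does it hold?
x = 0: LHS = 2·0² - 0 = 0; 0 ≤ 0 — holds

The relation is satisfied at x = 0.

Answer: Yes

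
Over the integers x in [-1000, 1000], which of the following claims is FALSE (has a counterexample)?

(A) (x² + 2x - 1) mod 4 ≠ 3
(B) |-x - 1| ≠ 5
(A) x = 0: LHS = (0² + 2·0 - 1) mod 4 = (-1) mod 4 = 3; 3 ≠ 3 — FAILS
(B) x = 4: LHS = |-4 - 1| = |-5| = 5; 5 ≠ 5 — FAILS

Answer: Both A and B are false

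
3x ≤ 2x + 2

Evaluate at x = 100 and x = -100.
x = 100: LHS = 3·100 = 300, RHS = 2·100 + 2 = 202; 300 ≤ 202 — FAILS
x = -100: LHS = 3·(-100) = -300, RHS = 2·(-100) + 2 = -198; -300 ≤ -198 — holds

Answer: Partially: fails for x = 100, holds for x = -100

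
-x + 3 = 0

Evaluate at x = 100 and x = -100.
x = 100: LHS = -100 + 3 = -97; -97 = 0 — FAILS
x = -100: LHS = -(-100) + 3 = 103; 103 = 0 — FAILS

Answer: No, fails for both x = 100 and x = -100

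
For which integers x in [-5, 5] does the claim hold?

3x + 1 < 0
Holds for: {-5, -4, -3, -2, -1}
Fails for: {0, 1, 2, 3, 4, 5}

Answer: {-5, -4, -3, -2, -1}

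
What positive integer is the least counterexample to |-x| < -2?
Testing positive integers:
x = 1: LHS = |-1| = 1; 1 < -2 — FAILS  ← smallest positive counterexample

Answer: x = 1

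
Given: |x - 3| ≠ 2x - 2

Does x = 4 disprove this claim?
Substitute x = 4 into the relation:
x = 4: LHS = |4 - 3| = |1| = 1, RHS = 2·4 - 2 = 6; 1 ≠ 6 — holds

The relation holds at x = 4, so it is not a counterexample.

Answer: No, x = 4 is not a counterexample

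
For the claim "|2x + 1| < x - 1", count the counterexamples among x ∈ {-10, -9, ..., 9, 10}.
Counterexamples in [-10, 10]: {-10, -9, -8, -7, -6, -5, -4, -3, -2, -1, 0, 1, 2, 3, 4, 5, 6, 7, 8, 9, 10}.

Counting them gives 21 values.

Answer: 21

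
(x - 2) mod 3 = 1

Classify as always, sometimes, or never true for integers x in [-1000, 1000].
Holds at x = 0: LHS = (0 - 2) mod 3 = (-2) mod 3 = 1; 1 = 1 — holds
Fails at x = 1: LHS = (1 - 2) mod 3 = (-1) mod 3 = 2; 2 = 1 — FAILS
It is satisfied by some integers in the range but not all.

Answer: Sometimes true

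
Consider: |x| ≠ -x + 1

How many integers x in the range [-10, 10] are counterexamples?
Track d = LHS − RHS over the integers in [-10, 10]. Equality would need d = 0, but d changes sign only between consecutive integers, jumping over 0:
x = 0: LHS = |0| = 0, RHS = -0 + 1 = 1; 0 ≠ 1 — holds  (d = -1)
x = 1: LHS = |1| = 1, RHS = -1 + 1 = 0; 1 ≠ 0 — holds  (d = 1)
Away from these crossings d keeps a constant sign, and checking every integer in [-10, 10] confirms d ≠ 0 throughout. Hence the two sides are never equal, so the relation holds for every integer in [-10, 10].

No counterexample appears in that range.

Answer: 0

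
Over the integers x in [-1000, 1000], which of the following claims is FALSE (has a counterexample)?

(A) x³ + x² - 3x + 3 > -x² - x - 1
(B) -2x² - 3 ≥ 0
(A) x = -4: LHS = (-4)³ + (-4)² - 3·(-4) + 3 = -33, RHS = -(-4)² - (-4) - 1 = -13; -33 > -13 — FAILS
(B) x = 0: LHS = -2·0² - 3 = -3; -3 ≥ 0 — FAILS

Answer: Both A and B are false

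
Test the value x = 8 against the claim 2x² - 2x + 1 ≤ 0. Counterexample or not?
Substitute x = 8 into the relation:
x = 8: LHS = 2·8² - 2·8 + 1 = 113; 113 ≤ 0 — FAILS

Since the claim fails at x = 8, this value is a counterexample.

Answer: Yes, x = 8 is a counterexample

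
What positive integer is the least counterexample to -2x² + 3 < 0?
Testing positive integers:
x = 1: LHS = -2·1² + 3 = 1; 1 < 0 — FAILS  ← smallest positive counterexample

Answer: x = 1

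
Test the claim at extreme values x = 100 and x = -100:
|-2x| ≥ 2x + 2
x = 100: LHS = |-2·100| = |-200| = 200, RHS = 2·100 + 2 = 202; 200 ≥ 202 — FAILS
x = -100: LHS = |-2·(-100)| = |200| = 200, RHS = 2·(-100) + 2 = -198; 200 ≥ -198 — holds

Answer: Partially: fails for x = 100, holds for x = -100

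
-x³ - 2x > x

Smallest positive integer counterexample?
Testing positive integers:
x = 1: LHS = -1³ - 2·1 = -3; -3 > 1 — FAILS  ← smallest positive counterexample

Answer: x = 1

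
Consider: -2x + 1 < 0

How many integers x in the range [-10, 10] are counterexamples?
Counterexamples in [-10, 10]: {-10, -9, -8, -7, -6, -5, -4, -3, -2, -1, 0}.

Counting them gives 11 values.

Answer: 11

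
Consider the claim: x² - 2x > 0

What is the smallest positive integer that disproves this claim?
Testing positive integers:
x = 1: LHS = 1² - 2·1 = -1; -1 > 0 — FAILS  ← smallest positive counterexample

Answer: x = 1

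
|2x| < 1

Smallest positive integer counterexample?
Testing positive integers:
x = 1: LHS = |2·1| = |2| = 2; 2 < 1 — FAILS  ← smallest positive counterexample

Answer: x = 1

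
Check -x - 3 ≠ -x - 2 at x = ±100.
x = 100: LHS = -100 - 3 = -103, RHS = -100 - 2 = -102; -103 ≠ -102 — holds
x = -100: LHS = -(-100) - 3 = 97, RHS = -(-100) - 2 = 98; 97 ≠ 98 — holds

Answer: Yes, holds for both x = 100 and x = -100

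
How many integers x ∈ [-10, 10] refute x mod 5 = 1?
Counterexamples in [-10, 10]: {-10, -8, -7, -6, -5, -3, -2, -1, 0, 2, 3, 4, 5, 7, 8, 9, 10}.

Counting them gives 17 values.

Answer: 17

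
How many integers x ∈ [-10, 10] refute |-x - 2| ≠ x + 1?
Over all integers in [-10, 10], LHS − RHS is always positive; it is smallest at x = 0, where it equals 1:
x = 0: LHS = |-0 - 2| = |-2| = 2, RHS = 0 + 1 = 1; 2 ≠ 1 — holds
At the ends of the range:
x = -10: LHS = |-(-10) - 2| = |8| = 8, RHS = (-10) + 1 = -9; 8 ≠ -9 — holds
x = 10: LHS = |-10 - 2| = |-12| = 12, RHS = 10 + 1 = 11; 12 ≠ 11 — holds
Hence LHS − RHS is never 0, i.e. the two sides are never equal, so the relation holds for every integer in [-10, 10].

No counterexample appears in that range.

Answer: 0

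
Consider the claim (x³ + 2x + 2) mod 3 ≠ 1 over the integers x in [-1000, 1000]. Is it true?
For a polynomial with integer coefficients, its value mod 3 depends only on x mod 3, so it suffices to check one representative of each residue class, x = 0, 1, 2:
x = 0: LHS = (0³ + 2·0 + 2) mod 3 = 2 mod 3 = 2; 2 ≠ 1 — holds
x = 1: LHS = (1³ + 2·1 + 2) mod 3 = 5 mod 3 = 2; 2 ≠ 1 — holds
x = 2: LHS = (2³ + 2·2 + 2) mod 3 = 14 mod 3 = 2; 2 ≠ 1 — holds
The relation holds in every residue class, so the relation holds for every integer in [-1000, 1000].

No counterexample exists.

Answer: True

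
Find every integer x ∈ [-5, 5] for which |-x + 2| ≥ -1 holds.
An absolute value is never negative, so the left side is ≥ 0 for every x, while the right side is -1. Tightest case in [-5, 5] is x = 2:
x = 2: LHS = |-2 + 2| = |0| = 0; 0 ≥ -1 — holds
Hence LHS − RHS is never negative, i.e. LHS ≥ RHS throughout, so the relation holds for every integer in [-5, 5].

Answer: All integers in [-5, 5]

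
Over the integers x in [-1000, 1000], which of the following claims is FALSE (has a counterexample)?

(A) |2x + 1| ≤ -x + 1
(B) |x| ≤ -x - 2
(A) x = 1: LHS = |2·1 + 1| = |3| = 3, RHS = -1 + 1 = 0; 3 ≤ 0 — FAILS
(B) x = 0: LHS = |0| = 0, RHS = -0 - 2 = -2; 0 ≤ -2 — FAILS

Answer: Both A and B are false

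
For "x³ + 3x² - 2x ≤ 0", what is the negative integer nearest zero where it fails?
Testing negative integers from -1 downward:
x = -1: LHS = (-1)³ + 3·(-1)² - 2·(-1) = 4; 4 ≤ 0 — FAILS  ← closest negative counterexample to 0

Answer: x = -1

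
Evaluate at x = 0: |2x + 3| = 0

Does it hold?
x = 0: LHS = |2·0 + 3| = |3| = 3; 3 = 0 — FAILS

The relation fails at x = 0, so x = 0 is a counterexample.

Answer: No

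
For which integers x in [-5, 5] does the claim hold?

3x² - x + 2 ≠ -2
Over all integers in [-5, 5], LHS − RHS is always positive; it is smallest at x = 0, where it equals 4:
x = 0: LHS = 3·0² - 0 + 2 = 2; 2 ≠ -2 — holds
At the ends of the range:
x = -5: LHS = 3·(-5)² - (-5) + 2 = 82; 82 ≠ -2 — holds
x = 5: LHS = 3·5² - 5 + 2 = 72; 72 ≠ -2 — holds
Hence LHS − RHS is never 0, i.e. the two sides are never equal, so the relation holds for every integer in [-5, 5].

Answer: All integers in [-5, 5]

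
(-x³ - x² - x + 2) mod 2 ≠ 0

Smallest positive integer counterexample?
Testing positive integers:
x = 1: LHS = (-1³ - 1² - 1 + 2) mod 2 = (-1) mod 2 = 1; 1 ≠ 0 — holds
x = 2: LHS = (-2³ - 2² - 2 + 2) mod 2 = (-12) mod 2 = 0; 0 ≠ 0 — FAILS  ← smallest positive counterexample

Answer: x = 2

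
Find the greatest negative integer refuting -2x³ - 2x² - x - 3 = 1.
Testing negative integers from -1 downward:
x = -1: LHS = -2·(-1)³ - 2·(-1)² - (-1) - 3 = -2; -2 = 1 — FAILS  ← closest negative counterexample to 0

Answer: x = -1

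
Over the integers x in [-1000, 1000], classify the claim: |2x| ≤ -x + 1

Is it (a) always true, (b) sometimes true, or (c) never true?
Holds at x = 0: LHS = |2·0| = |0| = 0, RHS = -0 + 1 = 1; 0 ≤ 1 — holds
Fails at x = 1: LHS = |2·1| = |2| = 2, RHS = -1 + 1 = 0; 2 ≤ 0 — FAILS
It is satisfied by some integers in the range but not all.

Answer: Sometimes true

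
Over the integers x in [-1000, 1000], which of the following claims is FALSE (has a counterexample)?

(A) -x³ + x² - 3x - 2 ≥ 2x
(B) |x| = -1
(A) x = 0: LHS = -0³ + 0² - 3·0 - 2 = -2, RHS = 2·0 = 0; -2 ≥ 0 — FAILS
(B) x = 0: LHS = |0| = 0; 0 = -1 — FAILS

Answer: Both A and B are false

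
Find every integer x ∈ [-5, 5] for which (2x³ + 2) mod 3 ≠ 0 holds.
Holds for: {-5, -3, -2, 0, 1, 3, 4}
Fails for: {-4, -1, 2, 5}

Answer: {-5, -3, -2, 0, 1, 3, 4}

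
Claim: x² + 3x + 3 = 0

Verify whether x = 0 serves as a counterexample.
Substitute x = 0 into the relation:
x = 0: LHS = 0² + 3·0 + 3 = 3; 3 = 0 — FAILS

Since the claim fails at x = 0, this value is a counterexample.

Answer: Yes, x = 0 is a counterexample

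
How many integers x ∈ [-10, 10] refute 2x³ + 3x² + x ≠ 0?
Counterexamples in [-10, 10]: {-1, 0}.

Counting them gives 2 values.

Answer: 2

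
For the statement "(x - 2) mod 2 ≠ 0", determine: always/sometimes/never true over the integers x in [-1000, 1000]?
Holds at x = 1: LHS = (1 - 2) mod 2 = (-1) mod 2 = 1; 1 ≠ 0 — holds
Fails at x = 0: LHS = (0 - 2) mod 2 = (-2) mod 2 = 0; 0 ≠ 0 — FAILS
It is satisfied by some integers in the range but not all.

Answer: Sometimes true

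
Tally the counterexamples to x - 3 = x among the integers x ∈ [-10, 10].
Counterexamples in [-10, 10]: {-10, -9, -8, -7, -6, -5, -4, -3, -2, -1, 0, 1, 2, 3, 4, 5, 6, 7, 8, 9, 10}.

Counting them gives 21 values.

Answer: 21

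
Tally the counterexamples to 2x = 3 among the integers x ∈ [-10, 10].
Counterexamples in [-10, 10]: {-10, -9, -8, -7, -6, -5, -4, -3, -2, -1, 0, 1, 2, 3, 4, 5, 6, 7, 8, 9, 10}.

Counting them gives 21 values.

Answer: 21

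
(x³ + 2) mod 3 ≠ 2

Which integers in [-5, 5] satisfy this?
Holds for: {-5, -4, -2, -1, 1, 2, 4, 5}
Fails for: {-3, 0, 3}

Answer: {-5, -4, -2, -1, 1, 2, 4, 5}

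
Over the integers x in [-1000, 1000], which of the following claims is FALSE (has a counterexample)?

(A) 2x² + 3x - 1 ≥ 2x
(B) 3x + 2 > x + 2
(A) x = 0: LHS = 2·0² + 3·0 - 1 = -1, RHS = 2·0 = 0; -1 ≥ 0 — FAILS
(B) x = 0: LHS = 3·0 + 2 = 2, RHS = 0 + 2 = 2; 2 > 2 — FAILS

Answer: Both A and B are false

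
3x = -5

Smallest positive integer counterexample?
Testing positive integers:
x = 1: LHS = 3·1 = 3; 3 = -5 — FAILS  ← smallest positive counterexample

Answer: x = 1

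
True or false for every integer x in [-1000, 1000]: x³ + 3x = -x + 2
The claim fails at x = 0:
x = 0: LHS = 0³ + 3·0 = 0, RHS = -0 + 2 = 2; 0 = 2 — FAILS

Because a single integer refutes it, the statement is false.

Answer: False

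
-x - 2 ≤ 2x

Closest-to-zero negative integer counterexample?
Testing negative integers from -1 downward:
x = -1: LHS = -(-1) - 2 = -1, RHS = 2·(-1) = -2; -1 ≤ -2 — FAILS  ← closest negative counterexample to 0

Answer: x = -1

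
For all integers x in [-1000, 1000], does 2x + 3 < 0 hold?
The claim fails at x = 0:
x = 0: LHS = 2·0 + 3 = 3; 3 < 0 — FAILS

Because a single integer refutes it, the statement is false.

Answer: False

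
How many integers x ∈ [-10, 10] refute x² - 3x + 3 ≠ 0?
Over all integers in [-10, 10], LHS − RHS is always positive; it is smallest at x = 1, where it equals 1:
x = 1: LHS = 1² - 3·1 + 3 = 1; 1 ≠ 0 — holds
At the ends of the range:
x = -10: LHS = (-10)² - 3·(-10) + 3 = 133; 133 ≠ 0 — holds
x = 10: LHS = 10² - 3·10 + 3 = 73; 73 ≠ 0 — holds
Hence LHS − RHS is never 0, i.e. the two sides are never equal, so the relation holds for every integer in [-10, 10].

No counterexample appears in that range.

Answer: 0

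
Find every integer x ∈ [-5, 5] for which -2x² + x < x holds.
Holds for: {-5, -4, -3, -2, -1, 1, 2, 3, 4, 5}
Fails for: {0}

Answer: {-5, -4, -3, -2, -1, 1, 2, 3, 4, 5}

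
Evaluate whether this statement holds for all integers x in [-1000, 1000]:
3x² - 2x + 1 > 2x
The claim fails at x = 1:
x = 1: LHS = 3·1² - 2·1 + 1 = 2, RHS = 2·1 = 2; 2 > 2 — FAILS

Because a single integer refutes it, the statement is false.

Answer: False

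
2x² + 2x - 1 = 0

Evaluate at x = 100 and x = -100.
x = 100: LHS = 2·100² + 2·100 - 1 = 20199; 20199 = 0 — FAILS
x = -100: LHS = 2·(-100)² + 2·(-100) - 1 = 19799; 19799 = 0 — FAILS

Answer: No, fails for both x = 100 and x = -100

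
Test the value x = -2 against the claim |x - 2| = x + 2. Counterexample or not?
Substitute x = -2 into the relation:
x = -2: LHS = |(-2) - 2| = |-4| = 4, RHS = (-2) + 2 = 0; 4 = 0 — FAILS

Since the claim fails at x = -2, this value is a counterexample.

Answer: Yes, x = -2 is a counterexample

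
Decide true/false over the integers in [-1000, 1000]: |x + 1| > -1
An absolute value is never negative, so the left side is ≥ 0 for every x, while the right side is -1. Tightest case in [-1000, 1000] is x = -1:
x = -1: LHS = |(-1) + 1| = |0| = 0; 0 > -1 — holds
Hence LHS − RHS is never zero or negative, i.e. LHS > RHS throughout, so the relation holds for every integer in [-1000, 1000].

No counterexample exists.

Answer: True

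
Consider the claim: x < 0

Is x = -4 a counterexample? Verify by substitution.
Substitute x = -4 into the relation:
x = -4: -4 < 0 — holds

The claim holds here, so x = -4 is not a counterexample. (A counterexample exists elsewhere, e.g. x = 0.)

Answer: No, x = -4 is not a counterexample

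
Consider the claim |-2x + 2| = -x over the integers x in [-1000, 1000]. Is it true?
The claim fails at x = 0:
x = 0: LHS = |-2·0 + 2| = |2| = 2, RHS = -0 = 0; 2 = 0 — FAILS

Because a single integer refutes it, the statement is false.

Answer: False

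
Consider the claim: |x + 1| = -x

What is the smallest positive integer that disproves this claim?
Testing positive integers:
x = 1: LHS = |1 + 1| = |2| = 2; 2 = -1 — FAILS  ← smallest positive counterexample

Answer: x = 1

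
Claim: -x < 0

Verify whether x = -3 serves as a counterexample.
Substitute x = -3 into the relation:
x = -3: LHS = -(-3) = 3; 3 < 0 — FAILS

Since the claim fails at x = -3, this value is a counterexample.

Answer: Yes, x = -3 is a counterexample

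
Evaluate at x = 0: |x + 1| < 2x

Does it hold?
x = 0: LHS = |0 + 1| = |1| = 1, RHS = 2·0 = 0; 1 < 0 — FAILS

The relation fails at x = 0, so x = 0 is a counterexample.

Answer: No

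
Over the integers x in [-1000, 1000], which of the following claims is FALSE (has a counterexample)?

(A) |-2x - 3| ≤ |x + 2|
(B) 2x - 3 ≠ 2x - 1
(A) x = 0: LHS = |-2·0 - 3| = |-3| = 3, RHS = |0 + 2| = |2| = 2; 3 ≤ 2 — FAILS

(B) Over all integers in [-1000, 1000], LHS − RHS is always negative; it is closest to 0 at x = 0, where it equals -2:
x = 0: LHS = 2·0 - 3 = -3, RHS = 2·0 - 1 = -1; -3 ≠ -1 — holds
At the ends of the range:
x = -1000: LHS = 2·(-1000) - 3 = -2003, RHS = 2·(-1000) - 1 = -2001; -2003 ≠ -2001 — holds
x = 1000: LHS = 2·1000 - 3 = 1997, RHS = 2·1000 - 1 = 1999; 1997 ≠ 1999 — holds
Hence LHS − RHS is never 0, i.e. the two sides are never equal, so the relation holds for every integer in [-1000, 1000].

Only (A) has a counterexample.

Answer: A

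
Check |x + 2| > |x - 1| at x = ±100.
x = 100: LHS = |100 + 2| = |102| = 102, RHS = |100 - 1| = |99| = 99; 102 > 99 — holds
x = -100: LHS = |(-100) + 2| = |-98| = 98, RHS = |(-100) - 1| = |-101| = 101; 98 > 101 — FAILS

Answer: Partially: holds for x = 100, fails for x = -100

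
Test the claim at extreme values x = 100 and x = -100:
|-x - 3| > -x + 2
x = 100: LHS = |-100 - 3| = |-103| = 103, RHS = -100 + 2 = -98; 103 > -98 — holds
x = -100: LHS = |-(-100) - 3| = |97| = 97, RHS = -(-100) + 2 = 102; 97 > 102 — FAILS

Answer: Partially: holds for x = 100, fails for x = -100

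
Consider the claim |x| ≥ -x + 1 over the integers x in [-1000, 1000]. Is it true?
The claim fails at x = 0:
x = 0: LHS = |0| = 0, RHS = -0 + 1 = 1; 0 ≥ 1 — FAILS

Because a single integer refutes it, the statement is false.

Answer: False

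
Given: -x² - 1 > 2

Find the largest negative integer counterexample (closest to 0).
Testing negative integers from -1 downward:
x = -1: LHS = -(-1)² - 1 = -2; -2 > 2 — FAILS  ← closest negative counterexample to 0

Answer: x = -1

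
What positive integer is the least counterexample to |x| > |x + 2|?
Testing positive integers:
x = 1: LHS = |1| = 1, RHS = |1 + 2| = |3| = 3; 1 > 3 — FAILS  ← smallest positive counterexample

Answer: x = 1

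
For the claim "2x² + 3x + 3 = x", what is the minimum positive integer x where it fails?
Testing positive integers:
x = 1: LHS = 2·1² + 3·1 + 3 = 8; 8 = 1 — FAILS  ← smallest positive counterexample

Answer: x = 1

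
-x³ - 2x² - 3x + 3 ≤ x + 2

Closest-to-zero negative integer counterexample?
Testing negative integers from -1 downward:
x = -1: LHS = -(-1)³ - 2·(-1)² - 3·(-1) + 3 = 5, RHS = (-1) + 2 = 1; 5 ≤ 1 — FAILS  ← closest negative counterexample to 0

Answer: x = -1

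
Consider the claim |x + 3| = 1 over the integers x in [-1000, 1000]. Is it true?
The claim fails at x = 0:
x = 0: LHS = |0 + 3| = |3| = 3; 3 = 1 — FAILS

Because a single integer refutes it, the statement is false.

Answer: False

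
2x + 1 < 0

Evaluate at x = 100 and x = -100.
x = 100: LHS = 2·100 + 1 = 201; 201 < 0 — FAILS
x = -100: LHS = 2·(-100) + 1 = -199; -199 < 0 — holds

Answer: Partially: fails for x = 100, holds for x = -100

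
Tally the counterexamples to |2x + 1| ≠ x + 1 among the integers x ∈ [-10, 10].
Counterexamples in [-10, 10]: {0}.

Counting them gives 1 values.

Answer: 1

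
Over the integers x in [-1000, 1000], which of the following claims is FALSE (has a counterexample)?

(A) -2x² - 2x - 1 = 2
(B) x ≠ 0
(A) x = 0: LHS = -2·0² - 2·0 - 1 = -1; -1 = 2 — FAILS
(B) x = 0: 0 ≠ 0 — FAILS

Answer: Both A and B are false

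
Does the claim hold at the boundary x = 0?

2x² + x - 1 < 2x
x = 0: LHS = 2·0² + 0 - 1 = -1, RHS = 2·0 = 0; -1 < 0 — holds

The relation is satisfied at x = 0.

Answer: Yes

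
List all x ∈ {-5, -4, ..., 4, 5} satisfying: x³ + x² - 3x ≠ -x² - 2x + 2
Holds for: {-5, -4, -3, 0, 2, 3, 4, 5}
Fails for: {-2, -1, 1}

Answer: {-5, -4, -3, 0, 2, 3, 4, 5}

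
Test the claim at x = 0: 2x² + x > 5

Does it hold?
x = 0: LHS = 2·0² + 0 = 0; 0 > 5 — FAILS

The relation fails at x = 0, so x = 0 is a counterexample.

Answer: No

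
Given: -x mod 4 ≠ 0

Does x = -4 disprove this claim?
Substitute x = -4 into the relation:
x = -4: LHS = (-(-4)) mod 4 = 4 mod 4 = 0; 0 ≠ 0 — FAILS

Since the claim fails at x = -4, this value is a counterexample.

Answer: Yes, x = -4 is a counterexample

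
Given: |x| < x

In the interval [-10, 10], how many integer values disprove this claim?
Counterexamples in [-10, 10]: {-10, -9, -8, -7, -6, -5, -4, -3, -2, -1, 0, 1, 2, 3, 4, 5, 6, 7, 8, 9, 10}.

Counting them gives 21 values.

Answer: 21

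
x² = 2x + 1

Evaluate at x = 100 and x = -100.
x = 100: LHS = 100² = 10000, RHS = 2·100 + 1 = 201; 10000 = 201 — FAILS
x = -100: LHS = (-100)² = 10000, RHS = 2·(-100) + 1 = -199; 10000 = -199 — FAILS

Answer: No, fails for both x = 100 and x = -100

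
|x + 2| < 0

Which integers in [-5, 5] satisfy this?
An absolute value is never negative, so the left side is ≥ 0 for every x, while the right side is 0. Tightest case in [-5, 5] is x = -2:
x = -2: LHS = |(-2) + 2| = |0| = 0; 0 < 0 — FAILS
Hence LHS − RHS is never negative, i.e. LHS ≥ RHS throughout, so the claimed relation (<) fails for every integer in [-5, 5].

Answer: None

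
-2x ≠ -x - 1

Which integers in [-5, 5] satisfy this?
Holds for: {-5, -4, -3, -2, -1, 0, 2, 3, 4, 5}
Fails for: {1}

Answer: {-5, -4, -3, -2, -1, 0, 2, 3, 4, 5}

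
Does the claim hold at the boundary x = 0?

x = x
x = 0: 0 = 0 — holds

The relation is satisfied at x = 0.

Answer: Yes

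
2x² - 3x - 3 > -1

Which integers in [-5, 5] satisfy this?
Holds for: {-5, -4, -3, -2, -1, 3, 4, 5}
Fails for: {0, 1, 2}

Answer: {-5, -4, -3, -2, -1, 3, 4, 5}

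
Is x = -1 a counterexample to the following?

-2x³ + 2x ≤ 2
Substitute x = -1 into the relation:
x = -1: LHS = -2·(-1)³ + 2·(-1) = 0; 0 ≤ 2 — holds

The claim holds here, so x = -1 is not a counterexample. (A counterexample exists elsewhere, e.g. x = -2.)

Answer: No, x = -1 is not a counterexample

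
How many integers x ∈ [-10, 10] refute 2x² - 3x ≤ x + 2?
Counterexamples in [-10, 10]: {-10, -9, -8, -7, -6, -5, -4, -3, -2, -1, 3, 4, 5, 6, 7, 8, 9, 10}.

Counting them gives 18 values.

Answer: 18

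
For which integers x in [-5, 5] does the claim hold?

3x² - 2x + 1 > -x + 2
Holds for: {-5, -4, -3, -2, -1, 1, 2, 3, 4, 5}
Fails for: {0}

Answer: {-5, -4, -3, -2, -1, 1, 2, 3, 4, 5}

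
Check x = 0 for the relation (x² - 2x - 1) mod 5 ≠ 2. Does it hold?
x = 0: LHS = (0² - 2·0 - 1) mod 5 = (-1) mod 5 = 4; 4 ≠ 2 — holds

The relation is satisfied at x = 0.

Answer: Yes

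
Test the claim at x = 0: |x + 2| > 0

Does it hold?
x = 0: LHS = |0 + 2| = |2| = 2; 2 > 0 — holds

The relation is satisfied at x = 0.

Answer: Yes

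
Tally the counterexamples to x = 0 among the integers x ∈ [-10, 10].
Counterexamples in [-10, 10]: {-10, -9, -8, -7, -6, -5, -4, -3, -2, -1, 1, 2, 3, 4, 5, 6, 7, 8, 9, 10}.

Counting them gives 20 values.

Answer: 20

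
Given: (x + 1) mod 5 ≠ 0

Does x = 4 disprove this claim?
Substitute x = 4 into the relation:
x = 4: LHS = (4 + 1) mod 5 = 5 mod 5 = 0; 0 ≠ 0 — FAILS

Since the claim fails at x = 4, this value is a counterexample.

Answer: Yes, x = 4 is a counterexample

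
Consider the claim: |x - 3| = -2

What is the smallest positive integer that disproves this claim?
Testing positive integers:
x = 1: LHS = |1 - 3| = |-2| = 2; 2 = -2 — FAILS  ← smallest positive counterexample

Answer: x = 1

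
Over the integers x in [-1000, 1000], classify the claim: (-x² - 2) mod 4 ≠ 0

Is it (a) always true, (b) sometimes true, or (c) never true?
For a polynomial with integer coefficients, its value mod 4 depends only on x mod 4, so it suffices to check one representative of each residue class, x = 0, 1, 2, 3:
x = 0: LHS = (-0² - 2) mod 4 = (-2) mod 4 = 2; 2 ≠ 0 — holds
x = 1: LHS = (-1² - 2) mod 4 = (-3) mod 4 = 1; 1 ≠ 0 — holds
x = 2: LHS = (-2² - 2) mod 4 = (-6) mod 4 = 2; 2 ≠ 0 — holds
x = 3: LHS = (-3² - 2) mod 4 = (-11) mod 4 = 1; 1 ≠ 0 — holds
The relation holds in every residue class, so the relation holds for every integer in [-1000, 1000].

No counterexample exists.

Answer: Always true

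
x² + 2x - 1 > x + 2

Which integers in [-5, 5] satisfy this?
Holds for: {-5, -4, -3, 2, 3, 4, 5}
Fails for: {-2, -1, 0, 1}

Answer: {-5, -4, -3, 2, 3, 4, 5}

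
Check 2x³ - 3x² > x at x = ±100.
x = 100: LHS = 2·100³ - 3·100² = 1970000; 1970000 > 100 — holds
x = -100: LHS = 2·(-100)³ - 3·(-100)² = -2030000; -2030000 > -100 — FAILS

Answer: Partially: holds for x = 100, fails for x = -100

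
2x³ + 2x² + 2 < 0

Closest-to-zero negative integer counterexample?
Testing negative integers from -1 downward:
x = -1: LHS = 2·(-1)³ + 2·(-1)² + 2 = 2; 2 < 0 — FAILS  ← closest negative counterexample to 0

Answer: x = -1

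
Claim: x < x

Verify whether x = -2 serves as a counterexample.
Substitute x = -2 into the relation:
x = -2: -2 < -2 — FAILS

Since the claim fails at x = -2, this value is a counterexample.

Answer: Yes, x = -2 is a counterexample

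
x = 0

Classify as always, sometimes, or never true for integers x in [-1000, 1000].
Holds at x = 0: 0 = 0 — holds
Fails at x = 1: 1 = 0 — FAILS
It is satisfied by some integers in the range but not all.

Answer: Sometimes true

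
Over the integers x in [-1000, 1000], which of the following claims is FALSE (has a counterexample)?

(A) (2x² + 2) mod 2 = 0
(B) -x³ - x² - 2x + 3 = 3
(A) For a polynomial with integer coefficients, its value mod 2 depends only on x mod 2, so it suffices to check one representative of each residue class, x = 0, 1:
x = 0: LHS = (2·0² + 2) mod 2 = 2 mod 2 = 0; 0 = 0 — holds
x = 1: LHS = (2·1² + 2) mod 2 = 4 mod 2 = 0; 0 = 0 — holds
The relation holds in every residue class, so the relation holds for every integer in [-1000, 1000].

(B) x = 1: LHS = -1³ - 1² - 2·1 + 3 = -1; -1 = 3 — FAILS

Only (B) has a counterexample.

Answer: B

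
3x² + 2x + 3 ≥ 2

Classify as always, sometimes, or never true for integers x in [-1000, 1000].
Over all integers in [-1000, 1000], LHS − RHS is smallest at x = 0, where it equals 1:
x = 0: LHS = 3·0² + 2·0 + 3 = 3; 3 ≥ 2 — holds
At the ends of the range:
x = -1000: LHS = 3·(-1000)² + 2·(-1000) + 3 = 2998003; 2998003 ≥ 2 — holds
x = 1000: LHS = 3·1000² + 2·1000 + 3 = 3002003; 3002003 ≥ 2 — holds
Hence LHS − RHS is never negative, i.e. LHS ≥ RHS throughout, so the relation holds for every integer in [-1000, 1000].

No counterexample exists.

Answer: Always true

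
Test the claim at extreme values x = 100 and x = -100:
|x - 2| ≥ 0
x = 100: LHS = |100 - 2| = |98| = 98; 98 ≥ 0 — holds
x = -100: LHS = |(-100) - 2| = |-102| = 102; 102 ≥ 0 — holds

Answer: Yes, holds for both x = 100 and x = -100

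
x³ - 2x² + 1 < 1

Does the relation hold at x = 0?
x = 0: LHS = 0³ - 2·0² + 1 = 1; 1 < 1 — FAILS

The relation fails at x = 0, so x = 0 is a counterexample.

Answer: No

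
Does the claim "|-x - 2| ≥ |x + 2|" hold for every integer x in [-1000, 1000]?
Over all integers in [-1000, 1000], LHS − RHS is smallest at x = 0, where it equals 0:
x = 0: LHS = |-0 - 2| = |-2| = 2, RHS = |0 + 2| = |2| = 2; 2 ≥ 2 — holds
At the ends of the range:
x = -1000: LHS = |-(-1000) - 2| = |998| = 998, RHS = |(-1000) + 2| = |-998| = 998; 998 ≥ 998 — holds
x = 1000: LHS = |-1000 - 2| = |-1002| = 1002, RHS = |1000 + 2| = |1002| = 1002; 1002 ≥ 1002 — holds
Hence LHS − RHS is never negative, i.e. LHS ≥ RHS throughout, so the relation holds for every integer in [-1000, 1000].

No counterexample exists.

Answer: True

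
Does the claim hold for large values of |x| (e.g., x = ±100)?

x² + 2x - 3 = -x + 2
x = 100: LHS = 100² + 2·100 - 3 = 10197, RHS = -100 + 2 = -98; 10197 = -98 — FAILS
x = -100: LHS = (-100)² + 2·(-100) - 3 = 9797, RHS = -(-100) + 2 = 102; 9797 = 102 — FAILS

Answer: No, fails for both x = 100 and x = -100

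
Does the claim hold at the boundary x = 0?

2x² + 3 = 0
x = 0: LHS = 2·0² + 3 = 3; 3 = 0 — FAILS

The relation fails at x = 0, so x = 0 is a counterexample.

Answer: No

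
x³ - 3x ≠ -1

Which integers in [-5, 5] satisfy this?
Track d = LHS − RHS over the integers in [-5, 5]. Equality would need d = 0, but d changes sign only between consecutive integers, jumping over 0:
x = -2: LHS = (-2)³ - 3·(-2) = -2; -2 ≠ -1 — holds  (d = -1)
x = -1: LHS = (-1)³ - 3·(-1) = 2; 2 ≠ -1 — holds  (d = 3)
x = 0: LHS = 0³ - 3·0 = 0; 0 ≠ -1 — holds  (d = 1)
x = 1: LHS = 1³ - 3·1 = -2; -2 ≠ -1 — holds  (d = -1)
x = 1: LHS = 1³ - 3·1 = -2; -2 ≠ -1 — holds  (d = -1)
x = 2: LHS = 2³ - 3·2 = 2; 2 ≠ -1 — holds  (d = 3)
Away from these crossings d keeps a constant sign, and checking every integer in [-5, 5] confirms d ≠ 0 throughout. Hence the two sides are never equal, so the relation holds for every integer in [-5, 5].

Answer: All integers in [-5, 5]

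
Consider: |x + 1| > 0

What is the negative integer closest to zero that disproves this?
Testing negative integers from -1 downward:
x = -1: LHS = |(-1) + 1| = |0| = 0; 0 > 0 — FAILS  ← closest negative counterexample to 0

Answer: x = -1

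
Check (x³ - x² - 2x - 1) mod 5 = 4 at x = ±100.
x = 100: LHS = (100³ - 100² - 2·100 - 1) mod 5 = 989799 mod 5 = 4; 4 = 4 — holds
x = -100: LHS = ((-100)³ - (-100)² - 2·(-100) - 1) mod 5 = (-1009801) mod 5 = 4; 4 = 4 — holds

Answer: Yes, holds for both x = 100 and x = -100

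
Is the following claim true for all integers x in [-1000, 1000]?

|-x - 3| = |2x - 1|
The claim fails at x = 0:
x = 0: LHS = |-0 - 3| = |-3| = 3, RHS = |2·0 - 1| = |-1| = 1; 3 = 1 — FAILS

Because a single integer refutes it, the statement is false.

Answer: False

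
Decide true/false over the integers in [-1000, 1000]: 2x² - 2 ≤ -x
The claim fails at x = 1:
x = 1: LHS = 2·1² - 2 = 0; 0 ≤ -1 — FAILS

Because a single integer refutes it, the statement is false.

Answer: False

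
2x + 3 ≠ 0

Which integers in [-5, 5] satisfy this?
Track d = LHS − RHS over the integers in [-5, 5]. Equality would need d = 0, but d changes sign only between consecutive integers, jumping over 0:
x = -2: LHS = 2·(-2) + 3 = -1; -1 ≠ 0 — holds  (d = -1)
x = -1: LHS = 2·(-1) + 3 = 1; 1 ≠ 0 — holds  (d = 1)
Away from these crossings d keeps a constant sign, and checking every integer in [-5, 5] confirms d ≠ 0 throughout. Hence the two sides are never equal, so the relation holds for every integer in [-5, 5].

Answer: All integers in [-5, 5]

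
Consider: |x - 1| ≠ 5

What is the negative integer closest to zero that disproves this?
Testing negative integers from -1 downward:
x = -1: LHS = |(-1) - 1| = |-2| = 2; 2 ≠ 5 — holds
x = -2: LHS = |(-2) - 1| = |-3| = 3; 3 ≠ 5 — holds
x = -3: LHS = |(-3) - 1| = |-4| = 4; 4 ≠ 5 — holds
x = -4: LHS = |(-4) - 1| = |-5| = 5; 5 ≠ 5 — FAILS  ← closest negative counterexample to 0

Answer: x = -4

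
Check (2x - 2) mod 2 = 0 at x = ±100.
x = 100: LHS = (2·100 - 2) mod 2 = 198 mod 2 = 0; 0 = 0 — holds
x = -100: LHS = (2·(-100) - 2) mod 2 = (-202) mod 2 = 0; 0 = 0 — holds

Answer: Yes, holds for both x = 100 and x = -100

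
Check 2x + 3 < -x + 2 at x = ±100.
x = 100: LHS = 2·100 + 3 = 203, RHS = -100 + 2 = -98; 203 < -98 — FAILS
x = -100: LHS = 2·(-100) + 3 = -197, RHS = -(-100) + 2 = 102; -197 < 102 — holds

Answer: Partially: fails for x = 100, holds for x = -100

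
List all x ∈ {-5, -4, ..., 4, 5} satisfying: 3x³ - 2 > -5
Holds for: {0, 1, 2, 3, 4, 5}
Fails for: {-5, -4, -3, -2, -1}

Answer: {0, 1, 2, 3, 4, 5}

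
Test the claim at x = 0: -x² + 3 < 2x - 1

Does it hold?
x = 0: LHS = -0² + 3 = 3, RHS = 2·0 - 1 = -1; 3 < -1 — FAILS

The relation fails at x = 0, so x = 0 is a counterexample.

Answer: No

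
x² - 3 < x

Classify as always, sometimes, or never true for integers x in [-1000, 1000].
Holds at x = 0: LHS = 0² - 3 = -3; -3 < 0 — holds
Fails at x = -2: LHS = (-2)² - 3 = 1; 1 < -2 — FAILS
It is satisfied by some integers in the range but not all.

Answer: Sometimes true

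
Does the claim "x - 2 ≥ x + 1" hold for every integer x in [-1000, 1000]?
The claim fails at x = 0:
x = 0: LHS = 0 - 2 = -2, RHS = 0 + 1 = 1; -2 ≥ 1 — FAILS

Because a single integer refutes it, the statement is false.

Answer: False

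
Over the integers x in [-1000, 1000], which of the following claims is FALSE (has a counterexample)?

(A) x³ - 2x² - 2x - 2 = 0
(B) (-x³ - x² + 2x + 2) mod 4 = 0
(A) x = 0: LHS = 0³ - 2·0² - 2·0 - 2 = -2; -2 = 0 — FAILS
(B) x = 0: LHS = (-0³ - 0² + 2·0 + 2) mod 4 = 2 mod 4 = 2; 2 = 0 — FAILS

Answer: Both A and B are false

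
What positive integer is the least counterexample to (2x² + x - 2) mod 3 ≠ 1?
Testing positive integers:
x = 1: LHS = (2·1² + 1 - 2) mod 3 = 1 mod 3 = 1; 1 ≠ 1 — FAILS  ← smallest positive counterexample

Answer: x = 1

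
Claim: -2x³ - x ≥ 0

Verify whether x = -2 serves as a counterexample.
Substitute x = -2 into the relation:
x = -2: LHS = -2·(-2)³ - (-2) = 18; 18 ≥ 0 — holds

The claim holds here, so x = -2 is not a counterexample. (A counterexample exists elsewhere, e.g. x = 1.)

Answer: No, x = -2 is not a counterexample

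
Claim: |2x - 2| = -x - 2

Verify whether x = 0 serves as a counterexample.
Substitute x = 0 into the relation:
x = 0: LHS = |2·0 - 2| = |-2| = 2, RHS = -0 - 2 = -2; 2 = -2 — FAILS

Since the claim fails at x = 0, this value is a counterexample.

Answer: Yes, x = 0 is a counterexample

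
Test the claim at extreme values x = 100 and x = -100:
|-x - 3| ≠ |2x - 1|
x = 100: LHS = |-100 - 3| = |-103| = 103, RHS = |2·100 - 1| = |199| = 199; 103 ≠ 199 — holds
x = -100: LHS = |-(-100) - 3| = |97| = 97, RHS = |2·(-100) - 1| = |-201| = 201; 97 ≠ 201 — holds

Answer: Yes, holds for both x = 100 and x = -100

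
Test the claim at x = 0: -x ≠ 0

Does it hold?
x = 0: LHS = -0 = 0; 0 ≠ 0 — FAILS

The relation fails at x = 0, so x = 0 is a counterexample.

Answer: No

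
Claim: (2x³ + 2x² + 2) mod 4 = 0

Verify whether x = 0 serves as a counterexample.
Substitute x = 0 into the relation:
x = 0: LHS = (2·0³ + 2·0² + 2) mod 4 = 2 mod 4 = 2; 2 = 0 — FAILS

Since the claim fails at x = 0, this value is a counterexample.

Answer: Yes, x = 0 is a counterexample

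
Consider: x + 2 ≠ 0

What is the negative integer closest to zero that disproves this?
Testing negative integers from -1 downward:
x = -1: LHS = (-1) + 2 = 1; 1 ≠ 0 — holds
x = -2: LHS = (-2) + 2 = 0; 0 ≠ 0 — FAILS  ← closest negative counterexample to 0

Answer: x = -2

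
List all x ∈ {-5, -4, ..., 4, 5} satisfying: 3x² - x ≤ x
Holds for: {0}
Fails for: {-5, -4, -3, -2, -1, 1, 2, 3, 4, 5}

Answer: {0}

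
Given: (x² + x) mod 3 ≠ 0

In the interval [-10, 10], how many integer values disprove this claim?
Counterexamples in [-10, 10]: {-10, -9, -7, -6, -4, -3, -1, 0, 2, 3, 5, 6, 8, 9}.

Counting them gives 14 values.

Answer: 14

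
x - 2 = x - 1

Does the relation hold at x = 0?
x = 0: LHS = 0 - 2 = -2, RHS = 0 - 1 = -1; -2 = -1 — FAILS

The relation fails at x = 0, so x = 0 is a counterexample.

Answer: No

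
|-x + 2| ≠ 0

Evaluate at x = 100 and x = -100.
x = 100: LHS = |-100 + 2| = |-98| = 98; 98 ≠ 0 — holds
x = -100: LHS = |-(-100) + 2| = |102| = 102; 102 ≠ 0 — holds

Answer: Yes, holds for both x = 100 and x = -100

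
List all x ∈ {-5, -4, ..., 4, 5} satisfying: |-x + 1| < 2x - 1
Holds for: {1, 2, 3, 4, 5}
Fails for: {-5, -4, -3, -2, -1, 0}

Answer: {1, 2, 3, 4, 5}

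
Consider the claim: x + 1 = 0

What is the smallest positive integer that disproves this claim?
Testing positive integers:
x = 1: LHS = 1 + 1 = 2; 2 = 0 — FAILS  ← smallest positive counterexample

Answer: x = 1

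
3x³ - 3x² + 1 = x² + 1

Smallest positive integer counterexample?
Testing positive integers:
x = 1: LHS = 3·1³ - 3·1² + 1 = 1, RHS = 1² + 1 = 2; 1 = 2 — FAILS  ← smallest positive counterexample

Answer: x = 1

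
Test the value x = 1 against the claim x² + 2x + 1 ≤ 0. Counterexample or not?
Substitute x = 1 into the relation:
x = 1: LHS = 1² + 2·1 + 1 = 4; 4 ≤ 0 — FAILS

Since the claim fails at x = 1, this value is a counterexample.

Answer: Yes, x = 1 is a counterexample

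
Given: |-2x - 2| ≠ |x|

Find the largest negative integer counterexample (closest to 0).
Testing negative integers from -1 downward:
x = -1: LHS = |-2·(-1) - 2| = |0| = 0, RHS = |-1| = 1; 0 ≠ 1 — holds
x = -2: LHS = |-2·(-2) - 2| = |2| = 2, RHS = |-2| = 2; 2 ≠ 2 — FAILS  ← closest negative counterexample to 0

Answer: x = -2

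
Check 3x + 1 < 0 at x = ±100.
x = 100: LHS = 3·100 + 1 = 301; 301 < 0 — FAILS
x = -100: LHS = 3·(-100) + 1 = -299; -299 < 0 — holds

Answer: Partially: fails for x = 100, holds for x = -100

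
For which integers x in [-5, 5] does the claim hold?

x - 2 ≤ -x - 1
Holds for: {-5, -4, -3, -2, -1, 0}
Fails for: {1, 2, 3, 4, 5}

Answer: {-5, -4, -3, -2, -1, 0}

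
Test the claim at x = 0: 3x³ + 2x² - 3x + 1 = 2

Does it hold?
x = 0: LHS = 3·0³ + 2·0² - 3·0 + 1 = 1; 1 = 2 — FAILS

The relation fails at x = 0, so x = 0 is a counterexample.

Answer: No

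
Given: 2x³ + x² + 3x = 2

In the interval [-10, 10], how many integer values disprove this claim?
Counterexamples in [-10, 10]: {-10, -9, -8, -7, -6, -5, -4, -3, -2, -1, 0, 1, 2, 3, 4, 5, 6, 7, 8, 9, 10}.

Counting them gives 21 values.

Answer: 21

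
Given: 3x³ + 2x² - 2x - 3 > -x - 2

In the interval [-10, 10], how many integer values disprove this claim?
Counterexamples in [-10, 10]: {-10, -9, -8, -7, -6, -5, -4, -3, -2, -1, 0}.

Counting them gives 11 values.

Answer: 11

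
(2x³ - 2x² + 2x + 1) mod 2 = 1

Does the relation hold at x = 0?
x = 0: LHS = (2·0³ - 2·0² + 2·0 + 1) mod 2 = 1 mod 2 = 1; 1 = 1 — holds

The relation is satisfied at x = 0.

Answer: Yes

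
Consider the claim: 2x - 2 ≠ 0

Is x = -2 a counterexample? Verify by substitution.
Substitute x = -2 into the relation:
x = -2: LHS = 2·(-2) - 2 = -6; -6 ≠ 0 — holds

The claim holds here, so x = -2 is not a counterexample. (A counterexample exists elsewhere, e.g. x = 1.)

Answer: No, x = -2 is not a counterexample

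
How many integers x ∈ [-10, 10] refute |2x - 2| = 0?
Counterexamples in [-10, 10]: {-10, -9, -8, -7, -6, -5, -4, -3, -2, -1, 0, 2, 3, 4, 5, 6, 7, 8, 9, 10}.

Counting them gives 20 values.

Answer: 20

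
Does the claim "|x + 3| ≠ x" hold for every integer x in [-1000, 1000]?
Over all integers in [-1000, 1000], LHS − RHS is always positive; it is smallest at x = 0, where it equals 3:
x = 0: LHS = |0 + 3| = |3| = 3; 3 ≠ 0 — holds
At the ends of the range:
x = -1000: LHS = |(-1000) + 3| = |-997| = 997; 997 ≠ -1000 — holds
x = 1000: LHS = |1000 + 3| = |1003| = 1003; 1003 ≠ 1000 — holds
Hence LHS − RHS is never 0, i.e. the two sides are never equal, so the relation holds for every integer in [-1000, 1000].

No counterexample exists.

Answer: True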